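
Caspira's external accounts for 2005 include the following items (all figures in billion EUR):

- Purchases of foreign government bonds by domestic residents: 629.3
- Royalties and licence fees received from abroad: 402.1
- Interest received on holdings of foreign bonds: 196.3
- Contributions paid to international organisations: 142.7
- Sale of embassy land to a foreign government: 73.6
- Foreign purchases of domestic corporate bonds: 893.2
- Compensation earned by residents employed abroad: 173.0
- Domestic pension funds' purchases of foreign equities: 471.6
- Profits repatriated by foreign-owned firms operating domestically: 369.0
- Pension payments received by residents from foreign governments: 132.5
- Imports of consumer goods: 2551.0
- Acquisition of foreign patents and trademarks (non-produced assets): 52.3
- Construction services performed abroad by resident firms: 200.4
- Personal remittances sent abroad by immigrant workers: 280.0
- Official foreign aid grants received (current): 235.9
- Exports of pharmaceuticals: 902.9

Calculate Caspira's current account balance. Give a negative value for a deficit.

-1099.6

Goods: -2551.0 + 902.9 = -1648.1
Services: 200.4 + 402.1 = 602.5
Primary income: -369.0 + 196.3 + 173.0 = 0.3
Secondary income: 235.9 - 280.0 - 142.7 + 132.5 = -54.3
Current account = (-1648.1) + 602.5 + 0.3 + (-54.3) = -1099.6
(Excluded from the current account — financial account: purchases of foreign government bonds by domestic residents 629.3, foreign purchases of domestic corporate bonds 893.2, domestic pension funds' purchases of foreign equities 471.6; capital account: sale of embassy land to a foreign government 73.6, acquisition of foreign patents and trademarks (non-produced assets) 52.3.)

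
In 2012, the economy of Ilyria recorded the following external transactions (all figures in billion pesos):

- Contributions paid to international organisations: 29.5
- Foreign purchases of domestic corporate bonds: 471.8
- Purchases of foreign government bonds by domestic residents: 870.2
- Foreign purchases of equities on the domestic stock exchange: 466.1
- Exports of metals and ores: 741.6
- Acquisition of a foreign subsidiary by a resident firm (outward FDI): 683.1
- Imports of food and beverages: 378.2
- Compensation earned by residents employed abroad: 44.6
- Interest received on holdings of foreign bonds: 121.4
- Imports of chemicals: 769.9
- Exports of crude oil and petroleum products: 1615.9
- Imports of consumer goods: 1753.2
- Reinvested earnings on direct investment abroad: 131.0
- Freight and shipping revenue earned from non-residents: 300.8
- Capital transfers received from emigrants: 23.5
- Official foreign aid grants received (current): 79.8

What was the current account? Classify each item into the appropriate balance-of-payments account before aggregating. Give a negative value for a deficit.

Goods: 741.6 - 1753.2 - 769.9 + 1615.9 - 378.2 = -543.8
Services: 300.8
Primary income: 121.4 + 131.0 + 44.6 = 297.0
Secondary income: -29.5 + 79.8 = 50.3
Current account = (-543.8) + 300.8 + 297.0 + 50.3 = 104.3
(Excluded from the current account — financial account: foreign purchases of domestic corporate bonds 471.8, purchases of foreign government bonds by domestic residents 870.2, foreign purchases of equities on the domestic stock exchange 466.1, acquisition of a foreign subsidiary by a resident firm (outward FDI) 683.1; capital account: capital transfers received from emigrants 23.5.)

104.3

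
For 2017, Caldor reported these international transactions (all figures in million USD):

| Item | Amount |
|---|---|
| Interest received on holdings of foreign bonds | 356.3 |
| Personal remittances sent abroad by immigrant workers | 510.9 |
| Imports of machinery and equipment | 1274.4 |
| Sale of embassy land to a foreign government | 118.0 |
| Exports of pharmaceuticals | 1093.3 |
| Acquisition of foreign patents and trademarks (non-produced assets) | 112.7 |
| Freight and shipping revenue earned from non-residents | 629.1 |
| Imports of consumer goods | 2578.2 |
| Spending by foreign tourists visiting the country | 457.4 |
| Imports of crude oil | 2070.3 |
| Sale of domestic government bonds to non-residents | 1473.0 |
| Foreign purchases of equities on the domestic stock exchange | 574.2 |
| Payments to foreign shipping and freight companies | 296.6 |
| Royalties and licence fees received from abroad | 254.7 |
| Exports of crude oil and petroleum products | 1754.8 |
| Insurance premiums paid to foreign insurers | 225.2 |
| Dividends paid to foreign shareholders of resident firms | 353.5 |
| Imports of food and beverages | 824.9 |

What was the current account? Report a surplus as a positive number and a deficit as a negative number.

-3588.4

Goods: -2578.2 - 2070.3 + 1093.3 - 1274.4 - 824.9 + 1754.8 = -3899.7
Services: -225.2 + 457.4 + 629.1 - 296.6 + 254.7 = 819.4
Primary income: 356.3 - 353.5 = 2.8
Secondary income: -510.9
Current account = (-3899.7) + 819.4 + 2.8 + (-510.9) = -3588.4
(Excluded from the current account — capital account: sale of embassy land to a foreign government 118.0, acquisition of foreign patents and trademarks (non-produced assets) 112.7; financial account: sale of domestic government bonds to non-residents 1473.0, foreign purchases of equities on the domestic stock exchange 574.2.)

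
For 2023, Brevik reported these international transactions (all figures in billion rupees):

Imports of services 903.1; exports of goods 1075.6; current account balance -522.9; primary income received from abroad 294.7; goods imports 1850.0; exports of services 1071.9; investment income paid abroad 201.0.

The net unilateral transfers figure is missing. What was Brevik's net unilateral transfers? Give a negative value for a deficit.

Current account = goods balance + services balance + net primary income + net secondary income
Sum of the known components = -511.9
Net unilateral transfers = CA - (known components) = -522.9 - (-511.9) = -11.0

-11.0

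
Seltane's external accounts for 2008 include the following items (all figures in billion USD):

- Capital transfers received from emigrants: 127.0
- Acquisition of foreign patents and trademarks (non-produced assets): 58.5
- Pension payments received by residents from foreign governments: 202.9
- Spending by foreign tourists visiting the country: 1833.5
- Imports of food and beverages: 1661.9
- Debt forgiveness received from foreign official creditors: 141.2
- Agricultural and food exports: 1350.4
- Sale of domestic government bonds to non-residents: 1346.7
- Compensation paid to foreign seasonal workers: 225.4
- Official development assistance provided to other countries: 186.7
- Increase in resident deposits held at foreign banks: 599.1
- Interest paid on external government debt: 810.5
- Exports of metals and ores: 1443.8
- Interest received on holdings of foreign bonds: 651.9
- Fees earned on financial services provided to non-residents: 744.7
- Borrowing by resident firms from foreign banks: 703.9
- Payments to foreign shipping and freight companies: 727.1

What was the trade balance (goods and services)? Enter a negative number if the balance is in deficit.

Goods: 1350.4 + 1443.8 - 1661.9 = 1132.3
Services: 744.7 + 1833.5 - 727.1 = 1851.1
Trade balance = 1132.3 + 1851.1 = 2983.4
(Excluded from the trade balance — capital account: capital transfers received from emigrants 127.0, acquisition of foreign patents and trademarks (non-produced assets) 58.5, debt forgiveness received from foreign official creditors 141.2; secondary income: pension payments received by residents from foreign governments 202.9, official development assistance provided to other countries 186.7; financial account: sale of domestic government bonds to non-residents 1346.7, increase in resident deposits held at foreign banks 599.1, borrowing by resident firms from foreign banks 703.9; primary income: compensation paid to foreign seasonal workers 225.4, interest paid on external government debt 810.5, interest received on holdings of foreign bonds 651.9.)

2983.4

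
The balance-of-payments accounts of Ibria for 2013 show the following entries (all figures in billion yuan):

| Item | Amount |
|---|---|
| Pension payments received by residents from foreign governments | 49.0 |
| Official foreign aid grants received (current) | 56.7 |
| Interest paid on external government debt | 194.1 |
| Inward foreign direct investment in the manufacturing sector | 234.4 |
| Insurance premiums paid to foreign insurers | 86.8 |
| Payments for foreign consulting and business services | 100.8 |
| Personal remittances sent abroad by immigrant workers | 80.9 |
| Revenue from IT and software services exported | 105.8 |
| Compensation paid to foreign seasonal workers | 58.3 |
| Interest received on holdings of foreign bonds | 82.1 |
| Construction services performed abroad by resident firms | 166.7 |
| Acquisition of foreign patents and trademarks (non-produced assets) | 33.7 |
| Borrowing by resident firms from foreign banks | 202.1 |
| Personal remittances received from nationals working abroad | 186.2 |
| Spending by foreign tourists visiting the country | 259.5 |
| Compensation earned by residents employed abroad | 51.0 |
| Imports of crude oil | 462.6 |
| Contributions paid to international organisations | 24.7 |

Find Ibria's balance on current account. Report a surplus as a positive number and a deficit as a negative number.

-51.2

Goods: -462.6
Services: 166.7 - 86.8 + 259.5 - 100.8 + 105.8 = 344.4
Primary income: 82.1 + 51.0 - 194.1 - 58.3 = -119.3
Secondary income: -80.9 - 24.7 + 186.2 + 56.7 + 49.0 = 186.3
Current account = (-462.6) + 344.4 + (-119.3) + 186.3 = -51.2
(Excluded from the current account — financial account: inward foreign direct investment in the manufacturing sector 234.4, borrowing by resident firms from foreign banks 202.1; capital account: acquisition of foreign patents and trademarks (non-produced assets) 33.7.)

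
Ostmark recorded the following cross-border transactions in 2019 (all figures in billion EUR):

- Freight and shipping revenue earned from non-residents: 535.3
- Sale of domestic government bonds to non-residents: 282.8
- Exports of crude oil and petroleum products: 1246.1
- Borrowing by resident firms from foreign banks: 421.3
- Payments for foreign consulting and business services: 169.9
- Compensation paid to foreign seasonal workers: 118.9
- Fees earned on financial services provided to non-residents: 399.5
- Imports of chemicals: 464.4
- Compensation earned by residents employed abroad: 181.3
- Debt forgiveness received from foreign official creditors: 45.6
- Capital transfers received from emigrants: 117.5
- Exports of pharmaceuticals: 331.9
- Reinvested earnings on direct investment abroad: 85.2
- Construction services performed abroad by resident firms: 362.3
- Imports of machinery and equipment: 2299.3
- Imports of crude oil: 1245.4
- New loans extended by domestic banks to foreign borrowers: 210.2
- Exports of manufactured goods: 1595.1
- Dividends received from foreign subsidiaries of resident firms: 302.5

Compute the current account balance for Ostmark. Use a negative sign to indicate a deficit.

741.3

Goods: 1246.1 + 1595.1 - 464.4 - 1245.4 - 2299.3 + 331.9 = -836.0
Services: 399.5 + 362.3 + 535.3 - 169.9 = 1127.2
Primary income: -118.9 + 85.2 + 181.3 + 302.5 = 450.1
Current account = (-836.0) + 1127.2 + 450.1 = 741.3
(Excluded from the current account — financial account: sale of domestic government bonds to non-residents 282.8, borrowing by resident firms from foreign banks 421.3, new loans extended by domestic banks to foreign borrowers 210.2; capital account: debt forgiveness received from foreign official creditors 45.6, capital transfers received from emigrants 117.5.)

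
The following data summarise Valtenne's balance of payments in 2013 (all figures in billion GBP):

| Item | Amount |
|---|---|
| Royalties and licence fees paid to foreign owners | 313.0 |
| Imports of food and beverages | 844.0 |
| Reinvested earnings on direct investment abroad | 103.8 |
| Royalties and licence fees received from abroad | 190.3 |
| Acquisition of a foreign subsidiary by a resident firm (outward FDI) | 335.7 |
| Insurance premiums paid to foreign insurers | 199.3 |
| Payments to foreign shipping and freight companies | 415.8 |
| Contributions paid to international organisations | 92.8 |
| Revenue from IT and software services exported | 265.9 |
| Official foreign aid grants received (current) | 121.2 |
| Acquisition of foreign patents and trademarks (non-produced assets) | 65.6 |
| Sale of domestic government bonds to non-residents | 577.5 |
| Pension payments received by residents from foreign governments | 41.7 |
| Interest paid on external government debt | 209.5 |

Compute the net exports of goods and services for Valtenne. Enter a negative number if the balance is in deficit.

-1315.9

Goods: -844.0
Services: 190.3 - 313.0 - 199.3 + 265.9 - 415.8 = -471.9
Trade balance = -844.0 + (-471.9) = -1315.9
(Excluded from the trade balance — primary income: reinvested earnings on direct investment abroad 103.8, interest paid on external government debt 209.5; financial account: acquisition of a foreign subsidiary by a resident firm (outward FDI) 335.7, sale of domestic government bonds to non-residents 577.5; secondary income: contributions paid to international organisations 92.8, official foreign aid grants received (current) 121.2, pension payments received by residents from foreign governments 41.7; capital account: acquisition of foreign patents and trademarks (non-produced assets) 65.6.)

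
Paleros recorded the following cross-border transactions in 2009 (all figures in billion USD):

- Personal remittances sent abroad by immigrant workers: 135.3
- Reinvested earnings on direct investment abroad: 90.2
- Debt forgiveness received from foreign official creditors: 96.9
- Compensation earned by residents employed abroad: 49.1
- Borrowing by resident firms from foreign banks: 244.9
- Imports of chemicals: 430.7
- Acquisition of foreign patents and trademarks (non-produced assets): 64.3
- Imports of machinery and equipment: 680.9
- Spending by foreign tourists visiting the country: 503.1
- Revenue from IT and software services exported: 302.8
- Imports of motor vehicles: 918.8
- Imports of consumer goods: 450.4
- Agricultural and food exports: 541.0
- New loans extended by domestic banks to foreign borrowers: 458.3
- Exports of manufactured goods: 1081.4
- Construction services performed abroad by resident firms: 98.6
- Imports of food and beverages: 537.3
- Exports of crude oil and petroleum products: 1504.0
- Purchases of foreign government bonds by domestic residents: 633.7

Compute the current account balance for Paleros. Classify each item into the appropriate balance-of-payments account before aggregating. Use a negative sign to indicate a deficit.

1016.8

Goods: -918.8 + 1081.4 - 680.9 - 537.3 + 541.0 + 1504.0 - 450.4 - 430.7 = 108.3
Services: 98.6 + 302.8 + 503.1 = 904.5
Primary income: 90.2 + 49.1 = 139.3
Secondary income: -135.3
Current account = 108.3 + 904.5 + 139.3 + (-135.3) = 1016.8
(Excluded from the current account — capital account: debt forgiveness received from foreign official creditors 96.9, acquisition of foreign patents and trademarks (non-produced assets) 64.3; financial account: borrowing by resident firms from foreign banks 244.9, new loans extended by domestic banks to foreign borrowers 458.3, purchases of foreign government bonds by domestic residents 633.7.)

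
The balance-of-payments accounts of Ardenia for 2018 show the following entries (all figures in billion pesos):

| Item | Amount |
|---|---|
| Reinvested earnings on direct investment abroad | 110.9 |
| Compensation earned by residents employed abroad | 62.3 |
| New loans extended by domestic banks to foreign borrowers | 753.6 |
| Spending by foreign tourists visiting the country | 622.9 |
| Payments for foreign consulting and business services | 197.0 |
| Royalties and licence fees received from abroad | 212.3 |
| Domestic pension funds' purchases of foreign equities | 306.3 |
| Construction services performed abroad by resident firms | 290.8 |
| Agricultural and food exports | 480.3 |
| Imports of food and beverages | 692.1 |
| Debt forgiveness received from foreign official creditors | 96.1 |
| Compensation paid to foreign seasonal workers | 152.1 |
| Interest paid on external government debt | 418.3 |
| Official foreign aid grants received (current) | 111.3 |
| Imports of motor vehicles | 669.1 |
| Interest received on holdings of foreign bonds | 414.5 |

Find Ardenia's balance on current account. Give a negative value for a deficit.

Goods: -669.1 + 480.3 - 692.1 = -880.9
Services: 622.9 - 197.0 + 290.8 + 212.3 = 929.0
Primary income: -152.1 - 418.3 + 62.3 + 110.9 + 414.5 = 17.3
Secondary income: 111.3
Current account = (-880.9) + 929.0 + 17.3 + 111.3 = 176.7
(Excluded from the current account — financial account: new loans extended by domestic banks to foreign borrowers 753.6, domestic pension funds' purchases of foreign equities 306.3; capital account: debt forgiveness received from foreign official creditors 96.1.)

176.7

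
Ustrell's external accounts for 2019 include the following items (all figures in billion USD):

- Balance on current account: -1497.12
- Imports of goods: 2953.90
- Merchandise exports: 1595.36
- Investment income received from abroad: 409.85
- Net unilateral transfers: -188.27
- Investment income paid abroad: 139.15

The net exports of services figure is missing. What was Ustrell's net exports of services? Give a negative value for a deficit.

Current account = goods balance + services balance + net primary income + net secondary income
Sum of the known components = -1276.11
Net exports of services = CA - (known components) = -1497.12 - (-1276.11) = -221.01

-221.01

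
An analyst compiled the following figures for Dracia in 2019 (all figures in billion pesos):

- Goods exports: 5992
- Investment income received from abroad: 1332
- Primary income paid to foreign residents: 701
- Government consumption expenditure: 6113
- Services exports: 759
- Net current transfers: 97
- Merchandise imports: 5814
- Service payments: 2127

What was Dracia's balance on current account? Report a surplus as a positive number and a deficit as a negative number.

Goods balance = 5992 - 5814 = 178
Services balance = 759 - 2127 = -1368
Trade balance (goods + services) = 178 + (-1368) = -1190
Net primary income = 1332 - 701 = 631
Net secondary income = 97
Current account = -1190 + 631 + 97 = -462

-462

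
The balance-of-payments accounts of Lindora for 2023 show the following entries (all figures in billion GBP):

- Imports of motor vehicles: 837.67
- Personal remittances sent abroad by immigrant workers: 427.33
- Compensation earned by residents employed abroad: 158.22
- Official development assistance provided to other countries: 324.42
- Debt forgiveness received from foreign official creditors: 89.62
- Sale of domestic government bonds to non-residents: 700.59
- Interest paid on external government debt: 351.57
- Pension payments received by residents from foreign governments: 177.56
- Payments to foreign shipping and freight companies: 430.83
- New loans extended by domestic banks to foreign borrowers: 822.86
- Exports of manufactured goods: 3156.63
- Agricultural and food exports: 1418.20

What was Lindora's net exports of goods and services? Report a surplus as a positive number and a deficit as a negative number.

3306.33

Goods: -837.67 + 1418.20 + 3156.63 = 3737.16
Services: -430.83
Trade balance = 3737.16 + (-430.83) = 3306.33
(Excluded from the trade balance — secondary income: personal remittances sent abroad by immigrant workers 427.33, official development assistance provided to other countries 324.42, pension payments received by residents from foreign governments 177.56; primary income: compensation earned by residents employed abroad 158.22, interest paid on external government debt 351.57; capital account: debt forgiveness received from foreign official creditors 89.62; financial account: sale of domestic government bonds to non-residents 700.59, new loans extended by domestic banks to foreign borrowers 822.86.)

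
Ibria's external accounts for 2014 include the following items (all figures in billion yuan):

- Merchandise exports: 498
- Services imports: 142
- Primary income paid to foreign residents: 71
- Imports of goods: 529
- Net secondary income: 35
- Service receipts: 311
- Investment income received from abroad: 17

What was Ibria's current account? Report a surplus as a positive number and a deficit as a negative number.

Goods balance = 498 - 529 = -31
Services balance = 311 - 142 = 169
Trade balance (goods + services) = -31 + 169 = 138
Net primary income = 17 - 71 = -54
Net secondary income = 35
Current account = 138 + (-54) + 35 = 119

119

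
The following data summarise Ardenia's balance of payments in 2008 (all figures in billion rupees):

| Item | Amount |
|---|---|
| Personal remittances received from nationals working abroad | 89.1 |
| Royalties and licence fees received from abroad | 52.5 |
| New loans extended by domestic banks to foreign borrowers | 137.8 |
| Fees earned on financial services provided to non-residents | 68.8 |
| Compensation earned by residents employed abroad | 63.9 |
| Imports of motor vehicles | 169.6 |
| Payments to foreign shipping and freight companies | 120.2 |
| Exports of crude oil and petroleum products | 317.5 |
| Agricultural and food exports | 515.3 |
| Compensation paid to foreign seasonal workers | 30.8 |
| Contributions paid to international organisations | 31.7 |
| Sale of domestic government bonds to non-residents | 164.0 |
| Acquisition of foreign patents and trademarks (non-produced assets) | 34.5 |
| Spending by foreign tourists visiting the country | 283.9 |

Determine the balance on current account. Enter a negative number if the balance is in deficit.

1038.7

Goods: 515.3 - 169.6 + 317.5 = 663.2
Services: 52.5 + 68.8 - 120.2 + 283.9 = 285.0
Primary income: 63.9 - 30.8 = 33.1
Secondary income: 89.1 - 31.7 = 57.4
Current account = 663.2 + 285.0 + 33.1 + 57.4 = 1038.7
(Excluded from the current account — financial account: new loans extended by domestic banks to foreign borrowers 137.8, sale of domestic government bonds to non-residents 164.0; capital account: acquisition of foreign patents and trademarks (non-produced assets) 34.5.)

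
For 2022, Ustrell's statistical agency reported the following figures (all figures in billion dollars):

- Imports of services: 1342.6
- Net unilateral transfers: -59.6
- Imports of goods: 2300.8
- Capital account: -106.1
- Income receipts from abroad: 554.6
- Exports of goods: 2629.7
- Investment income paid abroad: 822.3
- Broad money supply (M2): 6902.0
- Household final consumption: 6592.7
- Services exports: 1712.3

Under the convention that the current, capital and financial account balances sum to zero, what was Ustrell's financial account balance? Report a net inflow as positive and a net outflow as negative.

Goods balance = 2629.7 - 2300.8 = 328.9
Services balance = 1712.3 - 1342.6 = 369.7
Trade balance (goods + services) = 328.9 + 369.7 = 698.6
Net primary income = 554.6 - 822.3 = -267.7
Net secondary income = -59.6
Current account = 698.6 + (-267.7) + (-59.6) = 371.3
Financial account = -(371.3 + (-106.1)) = -265.2

-265.2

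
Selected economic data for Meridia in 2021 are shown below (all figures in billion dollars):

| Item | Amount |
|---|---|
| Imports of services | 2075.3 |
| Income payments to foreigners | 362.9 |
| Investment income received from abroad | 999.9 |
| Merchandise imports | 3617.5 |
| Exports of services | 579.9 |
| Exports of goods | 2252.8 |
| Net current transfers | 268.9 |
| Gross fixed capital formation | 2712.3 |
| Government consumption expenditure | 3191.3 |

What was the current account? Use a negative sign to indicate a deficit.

-1954.2

Goods balance = 2252.8 - 3617.5 = -1364.7
Services balance = 579.9 - 2075.3 = -1495.4
Trade balance (goods + services) = -1364.7 + (-1495.4) = -2860.1
Net primary income = 999.9 - 362.9 = 637.0
Net secondary income = 268.9
Current account = -2860.1 + 637.0 + 268.9 = -1954.2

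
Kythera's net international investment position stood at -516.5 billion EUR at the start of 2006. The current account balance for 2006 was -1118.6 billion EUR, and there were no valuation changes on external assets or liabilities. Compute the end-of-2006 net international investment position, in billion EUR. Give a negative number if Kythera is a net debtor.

-1635.1

With no valuation effects, change in NIIP = current account = -1118.6
End-of-year NIIP = -516.5 + (-1118.6) = -1635.1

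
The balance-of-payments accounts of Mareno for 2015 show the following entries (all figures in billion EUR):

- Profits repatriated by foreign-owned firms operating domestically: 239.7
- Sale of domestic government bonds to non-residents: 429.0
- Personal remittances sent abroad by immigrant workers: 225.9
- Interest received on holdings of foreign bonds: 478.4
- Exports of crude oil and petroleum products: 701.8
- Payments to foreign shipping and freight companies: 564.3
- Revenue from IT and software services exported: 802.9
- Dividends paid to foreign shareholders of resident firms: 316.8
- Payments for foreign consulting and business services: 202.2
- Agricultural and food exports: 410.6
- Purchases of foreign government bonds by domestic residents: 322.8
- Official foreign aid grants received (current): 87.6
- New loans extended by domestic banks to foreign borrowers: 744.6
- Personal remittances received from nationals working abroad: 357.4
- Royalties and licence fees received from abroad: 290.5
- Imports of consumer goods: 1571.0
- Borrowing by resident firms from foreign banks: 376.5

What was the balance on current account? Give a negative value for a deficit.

9.3

Goods: 701.8 - 1571.0 + 410.6 = -458.6
Services: -564.3 + 290.5 - 202.2 + 802.9 = 326.9
Primary income: -316.8 + 478.4 - 239.7 = -78.1
Secondary income: 357.4 - 225.9 + 87.6 = 219.1
Current account = (-458.6) + 326.9 + (-78.1) + 219.1 = 9.3
(Excluded from the current account — financial account: sale of domestic government bonds to non-residents 429.0, purchases of foreign government bonds by domestic residents 322.8, new loans extended by domestic banks to foreign borrowers 744.6, borrowing by resident firms from foreign banks 376.5.)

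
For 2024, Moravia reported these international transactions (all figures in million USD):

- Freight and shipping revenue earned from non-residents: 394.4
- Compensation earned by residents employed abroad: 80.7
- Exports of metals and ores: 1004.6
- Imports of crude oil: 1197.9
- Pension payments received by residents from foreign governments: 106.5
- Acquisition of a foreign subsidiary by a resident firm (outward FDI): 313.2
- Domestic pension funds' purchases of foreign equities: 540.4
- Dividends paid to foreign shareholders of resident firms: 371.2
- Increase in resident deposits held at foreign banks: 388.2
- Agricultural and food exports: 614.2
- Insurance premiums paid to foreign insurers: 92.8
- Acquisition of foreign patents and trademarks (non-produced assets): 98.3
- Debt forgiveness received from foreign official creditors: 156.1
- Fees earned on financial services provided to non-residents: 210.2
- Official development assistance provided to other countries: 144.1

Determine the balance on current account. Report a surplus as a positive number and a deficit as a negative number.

604.6

Goods: -1197.9 + 1004.6 + 614.2 = 420.9
Services: 394.4 + 210.2 - 92.8 = 511.8
Primary income: 80.7 - 371.2 = -290.5
Secondary income: -144.1 + 106.5 = -37.6
Current account = 420.9 + 511.8 + (-290.5) + (-37.6) = 604.6
(Excluded from the current account — financial account: acquisition of a foreign subsidiary by a resident firm (outward FDI) 313.2, domestic pension funds' purchases of foreign equities 540.4, increase in resident deposits held at foreign banks 388.2; capital account: acquisition of foreign patents and trademarks (non-produced assets) 98.3, debt forgiveness received from foreign official creditors 156.1.)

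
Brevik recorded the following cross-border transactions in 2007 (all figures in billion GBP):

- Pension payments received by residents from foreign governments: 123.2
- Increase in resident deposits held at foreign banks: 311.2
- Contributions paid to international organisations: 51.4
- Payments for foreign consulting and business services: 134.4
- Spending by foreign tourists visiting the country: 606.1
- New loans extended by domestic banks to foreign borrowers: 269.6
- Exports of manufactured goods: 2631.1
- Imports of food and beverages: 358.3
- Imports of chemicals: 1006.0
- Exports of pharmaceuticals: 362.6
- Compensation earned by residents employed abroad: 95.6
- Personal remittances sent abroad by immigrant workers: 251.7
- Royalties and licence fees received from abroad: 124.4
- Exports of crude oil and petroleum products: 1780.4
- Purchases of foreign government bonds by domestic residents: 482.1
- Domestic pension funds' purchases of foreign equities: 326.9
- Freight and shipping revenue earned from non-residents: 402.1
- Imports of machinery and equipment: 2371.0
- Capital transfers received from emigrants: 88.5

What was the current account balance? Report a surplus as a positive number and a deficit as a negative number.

1952.7

Goods: -2371.0 + 2631.1 + 1780.4 + 362.6 - 1006.0 - 358.3 = 1038.8
Services: -134.4 + 124.4 + 606.1 + 402.1 = 998.2
Primary income: 95.6
Secondary income: -51.4 - 251.7 + 123.2 = -179.9
Current account = 1038.8 + 998.2 + 95.6 + (-179.9) = 1952.7
(Excluded from the current account — financial account: increase in resident deposits held at foreign banks 311.2, new loans extended by domestic banks to foreign borrowers 269.6, purchases of foreign government bonds by domestic residents 482.1, domestic pension funds' purchases of foreign equities 326.9; capital account: capital transfers received from emigrants 88.5.)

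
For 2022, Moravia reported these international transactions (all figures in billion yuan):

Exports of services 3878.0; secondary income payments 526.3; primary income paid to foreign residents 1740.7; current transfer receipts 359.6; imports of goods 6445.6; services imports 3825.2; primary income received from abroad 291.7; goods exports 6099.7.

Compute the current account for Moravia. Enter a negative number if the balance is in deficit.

-1908.8

Goods balance = 6099.7 - 6445.6 = -345.9
Services balance = 3878.0 - 3825.2 = 52.8
Trade balance (goods + services) = -345.9 + 52.8 = -293.1
Net primary income = 291.7 - 1740.7 = -1449.0
Net secondary income = 359.6 - 526.3 = -166.7
Current account = -293.1 + (-1449.0) + (-166.7) = -1908.8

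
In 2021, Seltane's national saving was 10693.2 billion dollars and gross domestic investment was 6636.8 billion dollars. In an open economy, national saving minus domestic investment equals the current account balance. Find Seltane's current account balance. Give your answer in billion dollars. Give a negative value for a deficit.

CA = S - I = 10693.2 - 6636.8 = 4056.4

4056.4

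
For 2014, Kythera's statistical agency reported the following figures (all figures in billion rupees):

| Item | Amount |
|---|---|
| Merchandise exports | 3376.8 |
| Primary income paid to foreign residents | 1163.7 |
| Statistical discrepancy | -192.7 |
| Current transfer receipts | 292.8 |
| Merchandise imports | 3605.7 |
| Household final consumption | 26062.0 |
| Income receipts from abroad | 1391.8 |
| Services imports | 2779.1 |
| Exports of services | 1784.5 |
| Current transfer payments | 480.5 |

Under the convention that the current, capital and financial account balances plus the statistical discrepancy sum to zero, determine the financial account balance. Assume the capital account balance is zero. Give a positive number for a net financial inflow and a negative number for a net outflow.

1375.8

Goods balance = 3376.8 - 3605.7 = -228.9
Services balance = 1784.5 - 2779.1 = -994.6
Trade balance (goods + services) = -228.9 + (-994.6) = -1223.5
Net primary income = 1391.8 - 1163.7 = 228.1
Net secondary income = 292.8 - 480.5 = -187.7
Current account = -1223.5 + 228.1 + (-187.7) = -1183.1
Financial account = -(-1183.1 + (-192.7)) = 1375.8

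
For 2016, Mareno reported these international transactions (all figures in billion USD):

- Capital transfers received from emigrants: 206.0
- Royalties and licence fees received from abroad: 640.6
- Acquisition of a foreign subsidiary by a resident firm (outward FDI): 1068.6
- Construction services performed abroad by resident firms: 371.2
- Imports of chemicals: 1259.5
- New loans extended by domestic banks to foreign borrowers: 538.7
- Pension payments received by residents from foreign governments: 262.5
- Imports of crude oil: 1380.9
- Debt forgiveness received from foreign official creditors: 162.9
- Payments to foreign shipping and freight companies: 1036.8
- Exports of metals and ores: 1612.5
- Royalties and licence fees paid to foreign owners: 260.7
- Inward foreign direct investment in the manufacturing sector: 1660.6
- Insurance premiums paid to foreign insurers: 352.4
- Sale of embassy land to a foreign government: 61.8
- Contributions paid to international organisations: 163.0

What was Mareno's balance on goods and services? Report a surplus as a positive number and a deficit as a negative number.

-1666.0

Goods: -1259.5 - 1380.9 + 1612.5 = -1027.9
Services: -352.4 - 260.7 + 371.2 + 640.6 - 1036.8 = -638.1
Trade balance = -1027.9 + (-638.1) = -1666.0
(Excluded from the trade balance — capital account: capital transfers received from emigrants 206.0, debt forgiveness received from foreign official creditors 162.9, sale of embassy land to a foreign government 61.8; financial account: acquisition of a foreign subsidiary by a resident firm (outward FDI) 1068.6, new loans extended by domestic banks to foreign borrowers 538.7, inward foreign direct investment in the manufacturing sector 1660.6; secondary income: pension payments received by residents from foreign governments 262.5, contributions paid to international organisations 163.0.)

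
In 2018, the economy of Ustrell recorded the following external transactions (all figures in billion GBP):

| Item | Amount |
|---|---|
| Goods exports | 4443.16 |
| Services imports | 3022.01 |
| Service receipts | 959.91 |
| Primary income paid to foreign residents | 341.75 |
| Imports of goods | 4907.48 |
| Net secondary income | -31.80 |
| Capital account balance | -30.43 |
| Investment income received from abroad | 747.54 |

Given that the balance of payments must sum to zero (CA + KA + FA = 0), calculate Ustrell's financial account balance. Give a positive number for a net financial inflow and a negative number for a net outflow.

Goods balance = 4443.16 - 4907.48 = -464.32
Services balance = 959.91 - 3022.01 = -2062.10
Trade balance (goods + services) = -464.32 + (-2062.10) = -2526.42
Net primary income = 747.54 - 341.75 = 405.79
Net secondary income = -31.80
Current account = -2526.42 + 405.79 + (-31.80) = -2152.43
Financial account = -(-2152.43 + (-30.43)) = 2182.86

2182.86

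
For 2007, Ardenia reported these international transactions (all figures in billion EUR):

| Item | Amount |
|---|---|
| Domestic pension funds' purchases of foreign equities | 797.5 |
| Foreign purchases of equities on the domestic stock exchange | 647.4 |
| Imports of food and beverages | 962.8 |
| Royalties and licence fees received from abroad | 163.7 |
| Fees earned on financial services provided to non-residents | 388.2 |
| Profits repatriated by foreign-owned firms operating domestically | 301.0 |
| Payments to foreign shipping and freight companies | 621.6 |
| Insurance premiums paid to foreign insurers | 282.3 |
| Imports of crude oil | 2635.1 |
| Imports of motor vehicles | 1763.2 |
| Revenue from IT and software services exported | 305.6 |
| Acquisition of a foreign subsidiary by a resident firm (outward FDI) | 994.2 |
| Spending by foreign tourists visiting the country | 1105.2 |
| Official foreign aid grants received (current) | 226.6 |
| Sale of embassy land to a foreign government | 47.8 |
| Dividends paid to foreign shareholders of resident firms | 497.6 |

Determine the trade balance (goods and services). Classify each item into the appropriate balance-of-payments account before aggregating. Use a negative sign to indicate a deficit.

Goods: -2635.1 - 1763.2 - 962.8 = -5361.1
Services: 1105.2 - 621.6 + 305.6 + 388.2 + 163.7 - 282.3 = 1058.8
Trade balance = -5361.1 + 1058.8 = -4302.3
(Excluded from the trade balance — financial account: domestic pension funds' purchases of foreign equities 797.5, foreign purchases of equities on the domestic stock exchange 647.4, acquisition of a foreign subsidiary by a resident firm (outward FDI) 994.2; primary income: profits repatriated by foreign-owned firms operating domestically 301.0, dividends paid to foreign shareholders of resident firms 497.6; secondary income: official foreign aid grants received (current) 226.6; capital account: sale of embassy land to a foreign government 47.8.)

-4302.3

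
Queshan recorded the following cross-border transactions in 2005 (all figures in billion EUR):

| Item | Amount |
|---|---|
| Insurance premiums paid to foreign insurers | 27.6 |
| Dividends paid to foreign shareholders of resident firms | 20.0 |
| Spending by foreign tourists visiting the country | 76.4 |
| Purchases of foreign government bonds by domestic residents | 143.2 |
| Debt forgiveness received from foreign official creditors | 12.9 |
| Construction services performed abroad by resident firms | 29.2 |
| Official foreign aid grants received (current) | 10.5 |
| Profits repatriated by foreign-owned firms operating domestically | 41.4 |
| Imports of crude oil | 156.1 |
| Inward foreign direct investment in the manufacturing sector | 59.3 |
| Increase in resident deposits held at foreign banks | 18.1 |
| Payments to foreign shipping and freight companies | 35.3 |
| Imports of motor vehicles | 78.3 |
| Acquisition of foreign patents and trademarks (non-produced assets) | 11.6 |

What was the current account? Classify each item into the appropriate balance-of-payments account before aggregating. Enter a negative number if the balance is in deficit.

Goods: -156.1 - 78.3 = -234.4
Services: 76.4 - 27.6 - 35.3 + 29.2 = 42.7
Primary income: -41.4 - 20.0 = -61.4
Secondary income: 10.5
Current account = (-234.4) + 42.7 + (-61.4) + 10.5 = -242.6
(Excluded from the current account — financial account: purchases of foreign government bonds by domestic residents 143.2, inward foreign direct investment in the manufacturing sector 59.3, increase in resident deposits held at foreign banks 18.1; capital account: debt forgiveness received from foreign official creditors 12.9, acquisition of foreign patents and trademarks (non-produced assets) 11.6.)

-242.6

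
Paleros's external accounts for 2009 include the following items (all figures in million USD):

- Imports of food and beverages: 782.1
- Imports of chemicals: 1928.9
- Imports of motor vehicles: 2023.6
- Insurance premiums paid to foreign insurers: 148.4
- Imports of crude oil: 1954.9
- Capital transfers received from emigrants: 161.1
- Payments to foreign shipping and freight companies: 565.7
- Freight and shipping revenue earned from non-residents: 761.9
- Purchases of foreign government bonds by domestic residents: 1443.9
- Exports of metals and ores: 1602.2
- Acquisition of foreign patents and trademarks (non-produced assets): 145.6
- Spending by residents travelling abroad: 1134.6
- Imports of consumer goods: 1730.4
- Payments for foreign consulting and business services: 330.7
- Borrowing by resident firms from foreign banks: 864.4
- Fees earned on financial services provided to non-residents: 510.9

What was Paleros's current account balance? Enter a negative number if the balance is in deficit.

Goods: -1954.9 - 2023.6 - 1730.4 - 782.1 + 1602.2 - 1928.9 = -6817.7
Services: -330.7 + 510.9 + 761.9 - 1134.6 - 565.7 - 148.4 = -906.6
Current account = (-6817.7) + (-906.6) = -7724.3
(Excluded from the current account — capital account: capital transfers received from emigrants 161.1, acquisition of foreign patents and trademarks (non-produced assets) 145.6; financial account: purchases of foreign government bonds by domestic residents 1443.9, borrowing by resident firms from foreign banks 864.4.)

-7724.3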